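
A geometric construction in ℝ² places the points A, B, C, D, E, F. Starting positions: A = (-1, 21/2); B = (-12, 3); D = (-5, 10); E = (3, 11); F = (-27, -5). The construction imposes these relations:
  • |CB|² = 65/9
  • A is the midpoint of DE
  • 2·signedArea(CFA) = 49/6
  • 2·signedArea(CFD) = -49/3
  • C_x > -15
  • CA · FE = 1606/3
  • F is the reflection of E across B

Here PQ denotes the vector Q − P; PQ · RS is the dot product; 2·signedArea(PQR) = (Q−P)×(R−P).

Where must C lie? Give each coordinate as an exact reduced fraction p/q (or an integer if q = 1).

1. C_x = -44/3  [CA · FE = 1606/3 ∩ 2·signedArea(CFA) = 49/6]
2. C_y = 8/3  [CA · FE = 1606/3 ∩ 2·signedArea(CFA) = 49/6]
   → C = (-44/3, 8/3)

C = (-44/3, 8/3)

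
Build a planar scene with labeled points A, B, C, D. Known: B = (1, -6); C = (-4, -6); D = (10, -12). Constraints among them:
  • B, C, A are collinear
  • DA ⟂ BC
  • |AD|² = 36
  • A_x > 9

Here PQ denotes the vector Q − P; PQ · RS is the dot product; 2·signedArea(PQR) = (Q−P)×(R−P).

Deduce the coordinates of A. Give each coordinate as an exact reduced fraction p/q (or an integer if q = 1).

1. A_x = 10  [B, C, A are collinear ∩ DA ⟂ BC]
2. A_y = -6  [B, C, A are collinear ∩ DA ⟂ BC]
   → A = (10, -6)

A = (10, -6)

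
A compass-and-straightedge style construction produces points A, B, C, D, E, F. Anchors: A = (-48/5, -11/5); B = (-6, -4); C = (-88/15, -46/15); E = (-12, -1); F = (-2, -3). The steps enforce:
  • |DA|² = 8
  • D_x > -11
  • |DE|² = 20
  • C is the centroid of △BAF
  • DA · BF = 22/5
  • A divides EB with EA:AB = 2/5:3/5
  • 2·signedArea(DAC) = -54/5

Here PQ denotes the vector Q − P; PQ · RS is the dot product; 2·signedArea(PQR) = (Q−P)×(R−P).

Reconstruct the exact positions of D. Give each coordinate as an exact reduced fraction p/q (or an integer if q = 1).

1. D_x = -10  [2·signedArea(DAC) = -54/5 ∩ DA · BF = 22/5]
2. D_y = -5  [2·signedArea(DAC) = -54/5 ∩ DA · BF = 22/5]
   → D = (-10, -5)

D = (-10, -5)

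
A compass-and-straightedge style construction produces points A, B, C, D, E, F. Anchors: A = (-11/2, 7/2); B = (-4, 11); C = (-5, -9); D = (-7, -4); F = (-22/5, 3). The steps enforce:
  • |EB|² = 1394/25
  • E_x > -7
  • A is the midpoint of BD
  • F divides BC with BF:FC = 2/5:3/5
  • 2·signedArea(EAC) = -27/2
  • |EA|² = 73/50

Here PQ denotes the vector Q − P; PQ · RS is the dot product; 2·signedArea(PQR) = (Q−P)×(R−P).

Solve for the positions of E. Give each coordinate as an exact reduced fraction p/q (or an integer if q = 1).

1. E_x = -33/5  [line 25/2·x + 1/2·y + 161/2 = 0 ∩ |EB|² = 1394/25]
2. E_y = 4  [line 25/2·x + 1/2·y + 161/2 = 0 ∩ |EB|² = 1394/25]
   → E = (-33/5, 4)

E = (-33/5, 4)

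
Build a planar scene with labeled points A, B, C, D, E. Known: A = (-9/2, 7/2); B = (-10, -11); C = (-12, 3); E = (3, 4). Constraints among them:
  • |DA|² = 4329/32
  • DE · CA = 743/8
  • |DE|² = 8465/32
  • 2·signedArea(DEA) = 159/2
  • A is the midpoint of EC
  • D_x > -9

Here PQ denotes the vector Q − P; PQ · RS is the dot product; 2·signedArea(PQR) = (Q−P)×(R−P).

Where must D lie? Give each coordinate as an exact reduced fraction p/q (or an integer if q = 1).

1. D_x = -69/8  [2·signedArea(DEA) = 159/2 ∩ DE · CA = 743/8]
2. D_y = -59/8  [2·signedArea(DEA) = 159/2 ∩ DE · CA = 743/8]
   → D = (-69/8, -59/8)

D = (-69/8, -59/8)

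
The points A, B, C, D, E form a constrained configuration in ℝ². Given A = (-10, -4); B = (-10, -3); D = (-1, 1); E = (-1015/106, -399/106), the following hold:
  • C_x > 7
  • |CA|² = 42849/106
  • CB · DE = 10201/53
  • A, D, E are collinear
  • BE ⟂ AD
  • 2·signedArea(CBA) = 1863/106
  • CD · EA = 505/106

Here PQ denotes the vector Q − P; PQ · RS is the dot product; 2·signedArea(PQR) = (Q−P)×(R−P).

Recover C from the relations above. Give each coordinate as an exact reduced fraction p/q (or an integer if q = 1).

1. C_x = 803/106  [CB · DE = 10201/53 ∩ 2·signedArea(CBA) = 1863/106]
2. C_y = 611/106  [CB · DE = 10201/53 ∩ 2·signedArea(CBA) = 1863/106]
   → C = (803/106, 611/106)

C = (803/106, 611/106)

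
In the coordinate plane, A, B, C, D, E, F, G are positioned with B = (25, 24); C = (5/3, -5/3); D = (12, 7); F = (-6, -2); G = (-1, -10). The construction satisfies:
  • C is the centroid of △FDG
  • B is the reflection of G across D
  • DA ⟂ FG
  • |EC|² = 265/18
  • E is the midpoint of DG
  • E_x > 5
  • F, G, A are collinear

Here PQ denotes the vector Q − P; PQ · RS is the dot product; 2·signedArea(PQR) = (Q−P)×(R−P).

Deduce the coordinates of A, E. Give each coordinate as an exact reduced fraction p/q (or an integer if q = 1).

1. A_x = -444/89  [F, G, A are collinear ∩ DA ⟂ FG]
2. A_y = -322/89  [F, G, A are collinear ∩ DA ⟂ FG]
   → A = (-444/89, -322/89)
3. E_x = 11/2  [E is the midpoint of DG]
4. E_y = -3/2  [E is the midpoint of DG]
   → E = (11/2, -3/2)

A = (-444/89, -322/89)
E = (11/2, -3/2)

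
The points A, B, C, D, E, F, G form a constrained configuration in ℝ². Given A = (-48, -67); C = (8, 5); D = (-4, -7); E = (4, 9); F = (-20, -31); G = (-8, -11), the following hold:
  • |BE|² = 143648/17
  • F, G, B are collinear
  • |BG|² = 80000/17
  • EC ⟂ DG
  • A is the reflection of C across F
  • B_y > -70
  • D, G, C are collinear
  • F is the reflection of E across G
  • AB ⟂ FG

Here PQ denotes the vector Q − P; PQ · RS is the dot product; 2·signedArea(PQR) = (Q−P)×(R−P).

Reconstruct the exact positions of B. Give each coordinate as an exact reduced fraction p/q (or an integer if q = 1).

B = (-736/17, -1187/17)

1. B_x = -736/17  [F, G, B are collinear ∩ AB ⟂ FG]
2. B_y = -1187/17  [F, G, B are collinear ∩ AB ⟂ FG]
   → B = (-736/17, -1187/17)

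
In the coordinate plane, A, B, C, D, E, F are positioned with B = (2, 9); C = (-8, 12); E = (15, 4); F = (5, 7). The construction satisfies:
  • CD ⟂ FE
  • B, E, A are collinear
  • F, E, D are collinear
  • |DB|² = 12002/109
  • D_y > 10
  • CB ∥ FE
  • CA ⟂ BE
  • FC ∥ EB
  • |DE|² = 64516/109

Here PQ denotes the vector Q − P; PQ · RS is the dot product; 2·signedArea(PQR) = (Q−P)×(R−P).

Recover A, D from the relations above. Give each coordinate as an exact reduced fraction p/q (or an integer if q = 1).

A = (-1497/194, 2471/194)
D = (-905/109, 1198/109)

1. A_x = -1497/194  [B, E, A are collinear ∩ CA ⟂ BE]
2. A_y = 2471/194  [B, E, A are collinear ∩ CA ⟂ BE]
   → A = (-1497/194, 2471/194)
3. D_x = -905/109  [F, E, D are collinear ∩ CD ⟂ FE]
4. D_y = 1198/109  [F, E, D are collinear ∩ CD ⟂ FE]
   → D = (-905/109, 1198/109)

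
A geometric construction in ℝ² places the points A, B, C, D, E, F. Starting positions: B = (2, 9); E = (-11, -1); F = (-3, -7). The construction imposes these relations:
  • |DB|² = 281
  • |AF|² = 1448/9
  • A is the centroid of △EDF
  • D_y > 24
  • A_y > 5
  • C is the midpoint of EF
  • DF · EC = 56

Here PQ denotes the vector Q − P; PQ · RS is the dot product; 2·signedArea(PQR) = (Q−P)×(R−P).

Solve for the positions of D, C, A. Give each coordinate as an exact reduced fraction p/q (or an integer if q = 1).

1. C_x = -7  [C is the midpoint of EF]
2. C_y = -4  [C is the midpoint of EF]
   → C = (-7, -4)
3. D_x = 7  [line -4·x + 3·y + -47 = 0 ∩ |DB|² = 281]
4. D_y = 25  [line -4·x + 3·y + -47 = 0 ∩ |DB|² = 281]
   → D = (7, 25)
5. A_x = -7/3  [A is the centroid of △EDF]
6. A_y = 17/3  [A is the centroid of △EDF]
   → A = (-7/3, 17/3)

A = (-7/3, 17/3)
C = (-7, -4)
D = (7, 25)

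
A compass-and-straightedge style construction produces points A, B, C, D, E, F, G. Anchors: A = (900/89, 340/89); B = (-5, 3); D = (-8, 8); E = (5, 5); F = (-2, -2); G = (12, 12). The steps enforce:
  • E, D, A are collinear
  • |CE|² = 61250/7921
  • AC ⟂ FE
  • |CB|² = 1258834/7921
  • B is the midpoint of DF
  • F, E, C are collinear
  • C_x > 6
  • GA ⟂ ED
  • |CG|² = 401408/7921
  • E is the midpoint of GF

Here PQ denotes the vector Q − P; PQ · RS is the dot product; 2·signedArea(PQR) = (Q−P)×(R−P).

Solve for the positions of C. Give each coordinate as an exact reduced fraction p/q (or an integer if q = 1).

1. C_x = 620/89  [F, E, C are collinear ∩ AC ⟂ FE]
2. C_y = 620/89  [F, E, C are collinear ∩ AC ⟂ FE]
   → C = (620/89, 620/89)

C = (620/89, 620/89)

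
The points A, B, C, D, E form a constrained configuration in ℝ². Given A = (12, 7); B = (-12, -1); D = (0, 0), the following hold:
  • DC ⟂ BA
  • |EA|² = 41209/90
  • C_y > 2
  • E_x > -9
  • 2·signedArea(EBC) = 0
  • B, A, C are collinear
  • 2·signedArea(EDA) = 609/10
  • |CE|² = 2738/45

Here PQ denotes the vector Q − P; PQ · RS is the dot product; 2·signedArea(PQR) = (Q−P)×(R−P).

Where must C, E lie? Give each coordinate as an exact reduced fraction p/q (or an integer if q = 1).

1. C_x = -9/10  [B, A, C are collinear ∩ DC ⟂ BA]
2. C_y = 27/10  [B, A, C are collinear ∩ DC ⟂ BA]
   → C = (-9/10, 27/10)
3. E_x = -83/10  [2·signedArea(EBC) = 0 ∩ 2·signedArea(EDA) = 609/10]
4. E_y = 7/30  [2·signedArea(EBC) = 0 ∩ 2·signedArea(EDA) = 609/10]
   → E = (-83/10, 7/30)

C = (-9/10, 27/10)
E = (-83/10, 7/30)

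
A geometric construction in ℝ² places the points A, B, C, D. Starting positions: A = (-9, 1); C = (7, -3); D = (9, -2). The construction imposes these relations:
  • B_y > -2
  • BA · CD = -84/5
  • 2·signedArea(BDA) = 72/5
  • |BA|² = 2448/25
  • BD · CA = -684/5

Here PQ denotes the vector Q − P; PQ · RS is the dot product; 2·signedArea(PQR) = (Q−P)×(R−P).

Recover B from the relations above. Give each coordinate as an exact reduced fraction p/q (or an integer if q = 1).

B = (3/5, -7/5)

1. B_x = 3/5  [BA · CD = -84/5 ∩ BD · CA = -684/5]
2. B_y = -7/5  [BA · CD = -84/5 ∩ BD · CA = -684/5]
   → B = (3/5, -7/5)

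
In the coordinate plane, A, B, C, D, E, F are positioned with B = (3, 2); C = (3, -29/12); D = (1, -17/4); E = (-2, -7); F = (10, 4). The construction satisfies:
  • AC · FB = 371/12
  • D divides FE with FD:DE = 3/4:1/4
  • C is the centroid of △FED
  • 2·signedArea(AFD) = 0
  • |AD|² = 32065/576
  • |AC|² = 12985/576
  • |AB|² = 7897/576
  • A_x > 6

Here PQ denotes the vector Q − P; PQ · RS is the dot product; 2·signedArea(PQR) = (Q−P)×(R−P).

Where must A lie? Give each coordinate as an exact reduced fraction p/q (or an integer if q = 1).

1. A_x = 13/2  [2·signedArea(AFD) = 0 ∩ AC · FB = 371/12]
2. A_y = 19/24  [2·signedArea(AFD) = 0 ∩ AC · FB = 371/12]
   → A = (13/2, 19/24)

A = (13/2, 19/24)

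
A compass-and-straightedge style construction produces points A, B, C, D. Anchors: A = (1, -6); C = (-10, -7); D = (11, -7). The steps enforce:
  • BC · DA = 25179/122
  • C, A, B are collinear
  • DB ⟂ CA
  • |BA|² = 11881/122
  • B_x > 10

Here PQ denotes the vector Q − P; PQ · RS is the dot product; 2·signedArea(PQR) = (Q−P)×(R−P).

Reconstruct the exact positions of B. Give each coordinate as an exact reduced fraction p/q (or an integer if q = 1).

1. B_x = 1321/122  [C, A, B are collinear ∩ DB ⟂ CA]
2. B_y = -623/122  [C, A, B are collinear ∩ DB ⟂ CA]
   → B = (1321/122, -623/122)

B = (1321/122, -623/122)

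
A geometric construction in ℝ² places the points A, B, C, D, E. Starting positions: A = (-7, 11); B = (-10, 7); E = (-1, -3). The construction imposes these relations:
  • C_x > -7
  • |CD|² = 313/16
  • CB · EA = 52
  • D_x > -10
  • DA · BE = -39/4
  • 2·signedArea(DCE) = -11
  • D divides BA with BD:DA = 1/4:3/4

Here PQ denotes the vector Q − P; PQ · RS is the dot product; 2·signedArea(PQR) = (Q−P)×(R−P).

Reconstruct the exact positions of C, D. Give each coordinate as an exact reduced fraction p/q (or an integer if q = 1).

1. D_x = -37/4  [D divides BA with BD:DA = 1/4:3/4]
2. D_y = 8  [D divides BA with BD:DA = 1/4:3/4]
   → D = (-37/4, 8)
3. C_x = -6  [CB · EA = 52 ∩ 2·signedArea(DCE) = -11]
4. C_y = 5  [CB · EA = 52 ∩ 2·signedArea(DCE) = -11]
   → C = (-6, 5)

C = (-6, 5)
D = (-37/4, 8)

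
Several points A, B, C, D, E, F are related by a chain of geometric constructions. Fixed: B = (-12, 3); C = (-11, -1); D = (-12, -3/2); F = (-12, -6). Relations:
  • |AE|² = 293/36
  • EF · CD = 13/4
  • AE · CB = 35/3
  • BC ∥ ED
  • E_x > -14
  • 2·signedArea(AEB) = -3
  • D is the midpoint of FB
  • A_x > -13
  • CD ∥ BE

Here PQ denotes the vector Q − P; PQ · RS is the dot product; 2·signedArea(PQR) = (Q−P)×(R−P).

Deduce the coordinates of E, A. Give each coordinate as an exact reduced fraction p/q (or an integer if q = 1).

1. E_x = -13  [BC ∥ ED ∩ CD ∥ BE]
2. E_y = 5/2  [BC ∥ ED ∩ CD ∥ BE]
   → E = (-13, 5/2)
3. A_x = -38/3  [2·signedArea(AEB) = -3 ∩ AE · CB = 35/3]
4. A_y = -1/3  [2·signedArea(AEB) = -3 ∩ AE · CB = 35/3]
   → A = (-38/3, -1/3)

A = (-38/3, -1/3)
E = (-13, 5/2)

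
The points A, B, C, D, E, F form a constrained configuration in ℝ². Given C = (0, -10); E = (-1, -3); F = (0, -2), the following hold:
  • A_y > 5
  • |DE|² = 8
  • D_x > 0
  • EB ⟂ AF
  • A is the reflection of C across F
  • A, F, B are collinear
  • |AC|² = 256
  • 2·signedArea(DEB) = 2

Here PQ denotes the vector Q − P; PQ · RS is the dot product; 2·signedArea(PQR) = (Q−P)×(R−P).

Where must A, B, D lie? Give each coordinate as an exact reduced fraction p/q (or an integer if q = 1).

1. A_x = 0  [A is the reflection of C across F]
2. A_y = 6  [A is the reflection of C across F]
   → A = (0, 6)
3. B_x = 0  [A, F, B are collinear ∩ EB ⟂ AF]
4. B_y = -3  [A, F, B are collinear ∩ EB ⟂ AF]
   → B = (0, -3)
5. D_y = -1  [2·signedArea(DEB) = 2]
6. D_x = 1  [|DE|² = 8]
   → D = (1, -1)

A = (0, 6)
B = (0, -3)
D = (1, -1)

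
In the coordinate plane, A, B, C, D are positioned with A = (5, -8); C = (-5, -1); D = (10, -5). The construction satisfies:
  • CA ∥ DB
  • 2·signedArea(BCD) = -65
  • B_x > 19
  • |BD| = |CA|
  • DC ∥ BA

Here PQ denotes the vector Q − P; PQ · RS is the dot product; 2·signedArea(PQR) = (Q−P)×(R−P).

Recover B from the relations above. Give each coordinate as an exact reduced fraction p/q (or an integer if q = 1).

1. B_x = 20  [DC ∥ BA ∩ CA ∥ DB]
2. B_y = -12  [DC ∥ BA ∩ CA ∥ DB]
   → B = (20, -12)

B = (20, -12)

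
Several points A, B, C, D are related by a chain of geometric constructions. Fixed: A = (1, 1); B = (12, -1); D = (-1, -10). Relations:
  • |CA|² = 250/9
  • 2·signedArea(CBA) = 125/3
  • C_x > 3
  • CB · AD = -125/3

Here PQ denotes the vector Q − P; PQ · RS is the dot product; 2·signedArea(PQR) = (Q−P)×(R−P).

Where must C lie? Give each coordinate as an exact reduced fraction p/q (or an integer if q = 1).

C = (4, -10/3)

1. C_x = 4  [line 2·x + 11·y + 86/3 = 0 ∩ |CA|² = 250/9]
2. C_y = -10/3  [line 2·x + 11·y + 86/3 = 0 ∩ |CA|² = 250/9]
   → C = (4, -10/3)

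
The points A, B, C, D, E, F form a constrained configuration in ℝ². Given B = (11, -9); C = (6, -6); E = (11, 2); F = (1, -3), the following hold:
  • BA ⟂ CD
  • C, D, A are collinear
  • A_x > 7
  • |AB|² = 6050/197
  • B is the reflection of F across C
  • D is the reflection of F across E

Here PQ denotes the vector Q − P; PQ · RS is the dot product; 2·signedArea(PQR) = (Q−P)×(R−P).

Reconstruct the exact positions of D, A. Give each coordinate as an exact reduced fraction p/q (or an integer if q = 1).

A = (1452/197, -948/197)
D = (21, 7)

1. D_x = 21  [D is the reflection of F across E]
2. D_y = 7  [D is the reflection of F across E]
   → D = (21, 7)
3. A_x = 1452/197  [C, D, A are collinear ∩ BA ⟂ CD]
4. A_y = -948/197  [C, D, A are collinear ∩ BA ⟂ CD]
   → A = (1452/197, -948/197)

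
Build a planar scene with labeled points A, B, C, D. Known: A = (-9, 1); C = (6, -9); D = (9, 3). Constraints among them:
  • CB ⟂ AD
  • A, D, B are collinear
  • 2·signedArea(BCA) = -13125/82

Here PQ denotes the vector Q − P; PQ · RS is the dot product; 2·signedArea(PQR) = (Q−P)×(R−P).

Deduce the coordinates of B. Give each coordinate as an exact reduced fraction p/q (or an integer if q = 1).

B = (387/82, 207/82)

1. B_x = 387/82  [A, D, B are collinear ∩ CB ⟂ AD]
2. B_y = 207/82  [A, D, B are collinear ∩ CB ⟂ AD]
   → B = (387/82, 207/82)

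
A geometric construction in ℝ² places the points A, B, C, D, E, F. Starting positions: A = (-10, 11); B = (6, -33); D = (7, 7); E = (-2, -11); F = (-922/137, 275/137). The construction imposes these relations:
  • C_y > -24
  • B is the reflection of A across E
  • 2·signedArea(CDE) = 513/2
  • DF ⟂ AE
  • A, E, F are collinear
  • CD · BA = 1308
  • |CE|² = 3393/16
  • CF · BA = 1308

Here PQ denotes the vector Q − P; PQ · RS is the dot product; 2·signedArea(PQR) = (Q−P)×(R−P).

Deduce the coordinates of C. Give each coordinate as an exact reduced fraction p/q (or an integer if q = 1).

1. C_x = 25/4  [CD · BA = 1308 ∩ 2·signedArea(CDE) = 513/2]
2. C_y = -23  [CD · BA = 1308 ∩ 2·signedArea(CDE) = 513/2]
   → C = (25/4, -23)

C = (25/4, -23)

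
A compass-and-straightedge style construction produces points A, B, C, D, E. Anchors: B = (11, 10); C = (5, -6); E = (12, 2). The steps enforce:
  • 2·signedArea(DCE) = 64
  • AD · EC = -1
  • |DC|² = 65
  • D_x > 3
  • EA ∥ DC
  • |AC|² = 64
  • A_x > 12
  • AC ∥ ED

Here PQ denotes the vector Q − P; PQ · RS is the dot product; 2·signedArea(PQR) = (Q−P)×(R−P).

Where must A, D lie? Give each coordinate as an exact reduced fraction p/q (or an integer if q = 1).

1. D_x = 4  [line -8·x + 7·y + 18 = 0 ∩ |DC|² = 65]
2. D_y = 2  [line -8·x + 7·y + 18 = 0 ∩ |DC|² = 65]
   → D = (4, 2)
3. A_x = 13  [AD · EC = -1 ∩ EA ∥ DC]
4. A_y = -6  [AD · EC = -1 ∩ EA ∥ DC]
   → A = (13, -6)

A = (13, -6)
D = (4, 2)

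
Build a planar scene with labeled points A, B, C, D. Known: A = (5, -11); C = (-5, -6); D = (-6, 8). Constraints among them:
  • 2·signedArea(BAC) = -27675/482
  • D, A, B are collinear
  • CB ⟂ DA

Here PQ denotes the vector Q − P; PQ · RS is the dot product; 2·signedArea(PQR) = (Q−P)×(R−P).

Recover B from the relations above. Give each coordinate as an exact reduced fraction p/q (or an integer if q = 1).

1. B_x = 155/482  [D, A, B are collinear ∩ CB ⟂ DA]
2. B_y = -1407/482  [D, A, B are collinear ∩ CB ⟂ DA]
   → B = (155/482, -1407/482)

B = (155/482, -1407/482)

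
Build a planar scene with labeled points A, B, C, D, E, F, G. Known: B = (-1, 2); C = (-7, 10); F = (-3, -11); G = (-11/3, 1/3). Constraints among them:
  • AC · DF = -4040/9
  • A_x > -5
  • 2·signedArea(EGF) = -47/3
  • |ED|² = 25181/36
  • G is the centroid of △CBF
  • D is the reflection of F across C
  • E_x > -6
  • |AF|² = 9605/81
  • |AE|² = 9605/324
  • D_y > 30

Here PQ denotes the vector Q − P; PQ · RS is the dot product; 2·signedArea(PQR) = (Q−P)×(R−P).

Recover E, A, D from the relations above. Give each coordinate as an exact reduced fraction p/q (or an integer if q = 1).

1. D_x = -11  [D is the reflection of F across C]
2. D_y = 31  [D is the reflection of F across C]
   → D = (-11, 31)
3. E_x = -16/3  [line 34/3·x + 2/3·y + 57 = 0 ∩ |ED|² = 25181/36]
4. E_y = 31/6  [line 34/3·x + 2/3·y + 57 = 0 ∩ |ED|² = 25181/36]
   → E = (-16/3, 31/6)
5. A_x = -41/9  [line -8·x + 42·y + -244/9 = 0 ∩ |AF|² = 9605/81]
6. A_y = -2/9  [line -8·x + 42·y + -244/9 = 0 ∩ |AF|² = 9605/81]
   → A = (-41/9, -2/9)

A = (-41/9, -2/9)
D = (-11, 31)
E = (-16/3, 31/6)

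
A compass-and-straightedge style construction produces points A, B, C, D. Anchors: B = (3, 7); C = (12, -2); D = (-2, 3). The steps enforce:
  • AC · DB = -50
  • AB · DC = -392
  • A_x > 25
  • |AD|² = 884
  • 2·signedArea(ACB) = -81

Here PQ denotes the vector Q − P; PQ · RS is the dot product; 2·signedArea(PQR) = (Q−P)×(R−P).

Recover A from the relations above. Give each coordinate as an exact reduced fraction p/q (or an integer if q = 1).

1. A_x = 26  [AB · DC = -392 ∩ 2·signedArea(ACB) = -81]
2. A_y = -7  [AB · DC = -392 ∩ 2·signedArea(ACB) = -81]
   → A = (26, -7)

A = (26, -7)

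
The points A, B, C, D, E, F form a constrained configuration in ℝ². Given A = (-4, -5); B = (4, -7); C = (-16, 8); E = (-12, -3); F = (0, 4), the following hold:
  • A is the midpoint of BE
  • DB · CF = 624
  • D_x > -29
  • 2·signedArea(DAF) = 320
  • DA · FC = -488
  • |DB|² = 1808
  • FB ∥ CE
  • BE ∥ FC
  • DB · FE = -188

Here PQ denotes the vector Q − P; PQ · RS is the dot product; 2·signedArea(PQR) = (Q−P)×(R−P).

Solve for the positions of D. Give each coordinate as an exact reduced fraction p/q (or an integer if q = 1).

D = (-28, 21)

1. D_x = -28  [DB · CF = 624 ∩ 2·signedArea(DAF) = 320]
2. D_y = 21  [DB · CF = 624 ∩ 2·signedArea(DAF) = 320]
   → D = (-28, 21)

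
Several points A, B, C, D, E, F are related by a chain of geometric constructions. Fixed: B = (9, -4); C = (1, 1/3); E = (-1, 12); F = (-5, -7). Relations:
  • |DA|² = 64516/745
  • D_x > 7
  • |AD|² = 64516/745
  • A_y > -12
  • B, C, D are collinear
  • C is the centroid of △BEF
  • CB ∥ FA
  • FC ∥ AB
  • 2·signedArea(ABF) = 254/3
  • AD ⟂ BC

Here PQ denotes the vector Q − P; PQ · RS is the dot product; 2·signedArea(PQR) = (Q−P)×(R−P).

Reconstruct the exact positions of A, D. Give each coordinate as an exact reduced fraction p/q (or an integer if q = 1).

1. A_x = 3  [FC ∥ AB ∩ CB ∥ FA]
2. A_y = -34/3  [FC ∥ AB ∩ CB ∥ FA]
   → A = (3, -34/3)
3. D_x = 5537/745  [B, C, D are collinear ∩ AD ⟂ BC]
4. D_y = -7042/2235  [B, C, D are collinear ∩ AD ⟂ BC]
   → D = (5537/745, -7042/2235)

A = (3, -34/3)
D = (5537/745, -7042/2235)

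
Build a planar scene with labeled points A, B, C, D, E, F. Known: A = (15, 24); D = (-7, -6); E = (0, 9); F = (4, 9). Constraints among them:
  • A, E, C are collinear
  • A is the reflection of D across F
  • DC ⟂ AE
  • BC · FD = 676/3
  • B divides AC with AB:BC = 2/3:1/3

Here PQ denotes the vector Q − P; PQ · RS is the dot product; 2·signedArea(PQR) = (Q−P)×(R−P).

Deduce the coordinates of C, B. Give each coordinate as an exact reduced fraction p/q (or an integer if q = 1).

B = (-7/3, 20/3)
C = (-11, -2)

1. C_x = -11  [A, E, C are collinear ∩ DC ⟂ AE]
2. C_y = -2  [A, E, C are collinear ∩ DC ⟂ AE]
   → C = (-11, -2)
3. B_x = -7/3  [B divides AC with AB:BC = 2/3:1/3]
4. B_y = 20/3  [B divides AC with AB:BC = 2/3:1/3]
   → B = (-7/3, 20/3)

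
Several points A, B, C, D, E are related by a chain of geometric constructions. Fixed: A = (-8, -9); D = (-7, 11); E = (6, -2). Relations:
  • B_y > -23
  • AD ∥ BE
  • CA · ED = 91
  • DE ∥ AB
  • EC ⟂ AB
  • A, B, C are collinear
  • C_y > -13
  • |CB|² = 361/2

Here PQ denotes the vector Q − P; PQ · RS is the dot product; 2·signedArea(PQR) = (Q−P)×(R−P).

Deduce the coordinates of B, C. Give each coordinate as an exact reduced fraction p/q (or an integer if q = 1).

1. B_x = 5  [AD ∥ BE ∩ DE ∥ AB]
2. B_y = -22  [AD ∥ BE ∩ DE ∥ AB]
   → B = (5, -22)
3. C_x = -9/2  [A, B, C are collinear ∩ EC ⟂ AB]
4. C_y = -25/2  [A, B, C are collinear ∩ EC ⟂ AB]
   → C = (-9/2, -25/2)

B = (5, -22)
C = (-9/2, -25/2)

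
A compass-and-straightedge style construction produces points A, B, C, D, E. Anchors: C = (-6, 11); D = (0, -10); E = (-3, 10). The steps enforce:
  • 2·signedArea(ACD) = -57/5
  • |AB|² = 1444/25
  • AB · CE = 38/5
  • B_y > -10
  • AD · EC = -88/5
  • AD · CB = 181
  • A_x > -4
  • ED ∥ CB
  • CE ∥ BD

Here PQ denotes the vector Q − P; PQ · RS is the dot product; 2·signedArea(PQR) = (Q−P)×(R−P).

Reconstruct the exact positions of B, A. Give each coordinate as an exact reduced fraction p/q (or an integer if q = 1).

A = (-3, -7/5)
B = (-3, -9)

1. B_x = -3  [CE ∥ BD ∩ ED ∥ CB]
2. B_y = -9  [CE ∥ BD ∩ ED ∥ CB]
   → B = (-3, -9)
3. A_x = -3  [AB · CE = 38/5 ∩ AD · CB = 181]
4. A_y = -7/5  [AB · CE = 38/5 ∩ AD · CB = 181]
   → A = (-3, -7/5)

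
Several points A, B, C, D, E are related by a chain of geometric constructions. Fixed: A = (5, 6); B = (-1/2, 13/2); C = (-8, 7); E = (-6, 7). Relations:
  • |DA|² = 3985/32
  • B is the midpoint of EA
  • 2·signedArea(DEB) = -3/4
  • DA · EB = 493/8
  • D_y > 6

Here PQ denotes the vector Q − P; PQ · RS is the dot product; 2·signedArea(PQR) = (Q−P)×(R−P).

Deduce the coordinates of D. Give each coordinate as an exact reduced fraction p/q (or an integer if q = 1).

1. D_x = -49/8  [2·signedArea(DEB) = -3/4 ∩ DA · EB = 493/8]
2. D_y = 55/8  [2·signedArea(DEB) = -3/4 ∩ DA · EB = 493/8]
   → D = (-49/8, 55/8)

D = (-49/8, 55/8)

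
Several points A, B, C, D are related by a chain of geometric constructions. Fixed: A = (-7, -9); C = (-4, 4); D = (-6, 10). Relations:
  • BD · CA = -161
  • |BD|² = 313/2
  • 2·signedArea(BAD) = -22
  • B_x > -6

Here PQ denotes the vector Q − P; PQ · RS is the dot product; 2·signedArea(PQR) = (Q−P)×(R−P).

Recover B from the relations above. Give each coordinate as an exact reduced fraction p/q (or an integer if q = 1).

1. B_x = -11/2  [2·signedArea(BAD) = -22 ∩ BD · CA = -161]
2. B_y = -5/2  [2·signedArea(BAD) = -22 ∩ BD · CA = -161]
   → B = (-11/2, -5/2)

B = (-11/2, -5/2)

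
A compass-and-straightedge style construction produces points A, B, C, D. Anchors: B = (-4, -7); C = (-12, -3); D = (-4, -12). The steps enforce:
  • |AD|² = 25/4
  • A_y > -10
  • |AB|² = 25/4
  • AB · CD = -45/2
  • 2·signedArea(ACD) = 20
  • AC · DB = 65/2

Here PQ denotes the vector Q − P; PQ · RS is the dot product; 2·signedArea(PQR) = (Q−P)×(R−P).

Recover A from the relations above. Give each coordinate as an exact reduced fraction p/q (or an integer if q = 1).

A = (-4, -19/2)

1. A_x = -4  [AB · CD = -45/2 ∩ 2·signedArea(ACD) = 20]
2. A_y = -19/2  [AB · CD = -45/2 ∩ 2·signedArea(ACD) = 20]
   → A = (-4, -19/2)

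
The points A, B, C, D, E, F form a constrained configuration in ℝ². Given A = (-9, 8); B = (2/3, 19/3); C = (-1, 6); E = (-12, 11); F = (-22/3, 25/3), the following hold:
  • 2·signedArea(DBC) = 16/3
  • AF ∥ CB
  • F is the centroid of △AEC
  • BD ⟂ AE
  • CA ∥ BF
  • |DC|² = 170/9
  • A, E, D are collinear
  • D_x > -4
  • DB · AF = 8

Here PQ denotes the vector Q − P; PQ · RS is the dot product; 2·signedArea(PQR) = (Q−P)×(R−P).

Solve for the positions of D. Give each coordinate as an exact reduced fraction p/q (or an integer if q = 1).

D = (-10/3, 7/3)

1. D_x = -10/3  [A, E, D are collinear ∩ BD ⟂ AE]
2. D_y = 7/3  [A, E, D are collinear ∩ BD ⟂ AE]
   → D = (-10/3, 7/3)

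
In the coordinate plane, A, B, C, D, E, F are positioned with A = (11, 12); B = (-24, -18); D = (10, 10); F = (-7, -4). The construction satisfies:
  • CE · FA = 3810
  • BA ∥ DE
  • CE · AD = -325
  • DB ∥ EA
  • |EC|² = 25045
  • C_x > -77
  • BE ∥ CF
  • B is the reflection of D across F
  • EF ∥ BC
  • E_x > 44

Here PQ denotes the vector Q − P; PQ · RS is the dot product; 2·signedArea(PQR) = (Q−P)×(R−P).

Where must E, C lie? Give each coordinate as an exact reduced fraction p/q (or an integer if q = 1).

C = (-76, -62)
E = (45, 40)

1. E_x = 45  [DB ∥ EA ∩ BA ∥ DE]
2. E_y = 40  [DB ∥ EA ∩ BA ∥ DE]
   → E = (45, 40)
3. C_x = -76  [BE ∥ CF ∩ EF ∥ BC]
4. C_y = -62  [BE ∥ CF ∩ EF ∥ BC]
   → C = (-76, -62)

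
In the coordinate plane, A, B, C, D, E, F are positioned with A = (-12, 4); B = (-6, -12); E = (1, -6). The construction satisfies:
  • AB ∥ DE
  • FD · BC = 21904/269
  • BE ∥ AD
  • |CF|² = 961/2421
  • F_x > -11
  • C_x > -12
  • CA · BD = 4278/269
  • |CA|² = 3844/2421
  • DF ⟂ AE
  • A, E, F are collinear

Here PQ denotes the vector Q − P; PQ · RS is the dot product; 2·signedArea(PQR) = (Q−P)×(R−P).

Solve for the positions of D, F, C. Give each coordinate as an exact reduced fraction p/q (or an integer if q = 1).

1. D_x = -5  [AB ∥ DE ∩ BE ∥ AD]
2. D_y = 10  [AB ∥ DE ∩ BE ∥ AD]
   → D = (-5, 10)
3. F_x = -2825/269  [A, E, F are collinear ∩ DF ⟂ AE]
4. F_y = 766/269  [A, E, F are collinear ∩ DF ⟂ AE]
   → F = (-2825/269, 766/269)
5. C_x = -8878/807  [CA · BD = 4278/269 ∩ FD · BC = 21904/269]
6. C_y = 2608/807  [CA · BD = 4278/269 ∩ FD · BC = 21904/269]
   → C = (-8878/807, 2608/807)

C = (-8878/807, 2608/807)
D = (-5, 10)
F = (-2825/269, 766/269)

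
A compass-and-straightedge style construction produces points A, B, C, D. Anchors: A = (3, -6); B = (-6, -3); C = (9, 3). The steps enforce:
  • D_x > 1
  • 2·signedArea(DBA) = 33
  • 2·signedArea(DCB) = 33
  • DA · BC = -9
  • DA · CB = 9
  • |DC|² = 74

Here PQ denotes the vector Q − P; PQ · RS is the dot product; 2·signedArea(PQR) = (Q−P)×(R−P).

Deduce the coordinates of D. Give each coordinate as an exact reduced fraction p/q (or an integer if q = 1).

1. D_x = 2  [2·signedArea(DBA) = 33 ∩ DA · BC = -9]
2. D_y = -2  [2·signedArea(DBA) = 33 ∩ DA · BC = -9]
   → D = (2, -2)

D = (2, -2)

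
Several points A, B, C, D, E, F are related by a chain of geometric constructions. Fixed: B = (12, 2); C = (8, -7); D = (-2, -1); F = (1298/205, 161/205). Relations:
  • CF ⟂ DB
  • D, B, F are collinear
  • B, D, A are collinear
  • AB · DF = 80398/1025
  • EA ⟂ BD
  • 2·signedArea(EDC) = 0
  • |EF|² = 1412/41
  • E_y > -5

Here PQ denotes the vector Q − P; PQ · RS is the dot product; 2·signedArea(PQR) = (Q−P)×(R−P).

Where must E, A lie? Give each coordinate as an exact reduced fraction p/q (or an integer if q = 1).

1. A_x = 3074/1025  [B, D, A are collinear ∩ AB · DF = 80398/1025]
2. A_y = 73/1025  [B, D, A are collinear ∩ AB · DF = 80398/1025]
   → A = (3074/1025, 73/1025)
3. E_x = 4  [2·signedArea(EDC) = 0 ∩ EA ⟂ BD]
4. E_y = -23/5  [2·signedArea(EDC) = 0 ∩ EA ⟂ BD]
   → E = (4, -23/5)

A = (3074/1025, 73/1025)
E = (4, -23/5)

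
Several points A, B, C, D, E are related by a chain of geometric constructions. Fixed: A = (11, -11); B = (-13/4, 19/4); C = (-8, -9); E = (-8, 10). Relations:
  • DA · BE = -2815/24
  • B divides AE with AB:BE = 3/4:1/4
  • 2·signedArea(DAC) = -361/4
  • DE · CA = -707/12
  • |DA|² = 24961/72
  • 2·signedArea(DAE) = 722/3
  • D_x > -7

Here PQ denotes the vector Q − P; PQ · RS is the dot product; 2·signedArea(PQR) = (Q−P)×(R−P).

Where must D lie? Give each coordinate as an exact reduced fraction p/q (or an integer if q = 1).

D = (-77/12, -53/12)

1. D_x = -77/12  [2·signedArea(DAC) = -361/4 ∩ DE · CA = -707/12]
2. D_y = -53/12  [2·signedArea(DAC) = -361/4 ∩ DE · CA = -707/12]
   → D = (-77/12, -53/12)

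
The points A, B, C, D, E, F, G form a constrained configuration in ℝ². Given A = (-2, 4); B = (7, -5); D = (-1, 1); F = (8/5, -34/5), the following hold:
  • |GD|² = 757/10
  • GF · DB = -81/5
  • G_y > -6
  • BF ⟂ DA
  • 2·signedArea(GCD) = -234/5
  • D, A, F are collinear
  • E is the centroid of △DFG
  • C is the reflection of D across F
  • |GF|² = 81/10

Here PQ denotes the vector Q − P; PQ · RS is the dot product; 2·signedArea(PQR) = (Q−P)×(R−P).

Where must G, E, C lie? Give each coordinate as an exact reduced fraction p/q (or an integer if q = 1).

1. G_x = 43/10  [line -8·x + 6·y + 349/5 = 0 ∩ |GF|² = 81/10]
2. G_y = -59/10  [line -8·x + 6·y + 349/5 = 0 ∩ |GF|² = 81/10]
   → G = (43/10, -59/10)
3. E_x = 49/30  [E is the centroid of △DFG]
4. E_y = -39/10  [E is the centroid of △DFG]
   → E = (49/30, -39/10)
5. C_x = 21/5  [C is the reflection of D across F]
6. C_y = -73/5  [C is the reflection of D across F]
   → C = (21/5, -73/5)

C = (21/5, -73/5)
E = (49/30, -39/10)
G = (43/10, -59/10)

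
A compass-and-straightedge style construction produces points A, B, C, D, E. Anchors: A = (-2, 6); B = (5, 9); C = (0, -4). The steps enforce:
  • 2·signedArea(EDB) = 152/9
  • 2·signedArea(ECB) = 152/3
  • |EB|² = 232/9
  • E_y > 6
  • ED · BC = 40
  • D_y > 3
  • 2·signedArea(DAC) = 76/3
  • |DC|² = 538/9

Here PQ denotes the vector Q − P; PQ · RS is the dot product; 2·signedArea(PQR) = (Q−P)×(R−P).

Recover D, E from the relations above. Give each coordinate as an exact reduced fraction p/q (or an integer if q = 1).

D = (1, 11/3)
E = (1/3, 7)

1. D_x = 1  [line 10·x + 2·y + -52/3 = 0 ∩ |DC|² = 538/9]
2. D_y = 11/3  [line 10·x + 2·y + -52/3 = 0 ∩ |DC|² = 538/9]
   → D = (1, 11/3)
3. E_x = 1/3  [2·signedArea(EDB) = 152/9 ∩ ED · BC = 40]
4. E_y = 7  [2·signedArea(EDB) = 152/9 ∩ ED · BC = 40]
   → E = (1/3, 7)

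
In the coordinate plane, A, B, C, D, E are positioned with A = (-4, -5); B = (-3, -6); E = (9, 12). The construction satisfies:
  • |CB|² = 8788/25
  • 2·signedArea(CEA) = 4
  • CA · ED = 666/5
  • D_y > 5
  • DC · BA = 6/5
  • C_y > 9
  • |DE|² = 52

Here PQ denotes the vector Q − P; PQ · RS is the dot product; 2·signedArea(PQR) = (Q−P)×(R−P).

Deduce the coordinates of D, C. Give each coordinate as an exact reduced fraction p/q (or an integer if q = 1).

1. C_x = 37/5  [line 17·x + -13·y + -1 = 0 ∩ |CB|² = 8788/25]
2. C_y = 48/5  [line 17·x + -13·y + -1 = 0 ∩ |CB|² = 8788/25]
   → C = (37/5, 48/5)
3. D_x = 5  [DC · BA = 6/5 ∩ CA · ED = 666/5]
4. D_y = 6  [DC · BA = 6/5 ∩ CA · ED = 666/5]
   → D = (5, 6)

C = (37/5, 48/5)
D = (5, 6)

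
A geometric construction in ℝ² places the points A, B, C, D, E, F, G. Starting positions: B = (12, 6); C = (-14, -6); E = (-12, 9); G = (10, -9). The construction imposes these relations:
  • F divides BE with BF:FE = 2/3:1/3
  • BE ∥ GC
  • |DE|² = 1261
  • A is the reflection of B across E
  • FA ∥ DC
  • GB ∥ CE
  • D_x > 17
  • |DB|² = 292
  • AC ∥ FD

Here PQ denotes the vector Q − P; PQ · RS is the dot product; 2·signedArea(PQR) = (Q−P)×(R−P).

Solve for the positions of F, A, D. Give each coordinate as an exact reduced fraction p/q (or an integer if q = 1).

1. F_x = -4  [F divides BE with BF:FE = 2/3:1/3]
2. F_y = 8  [F divides BE with BF:FE = 2/3:1/3]
   → F = (-4, 8)
3. A_x = -36  [A is the reflection of B across E]
4. A_y = 12  [A is the reflection of B across E]
   → A = (-36, 12)
5. D_x = 18  [FA ∥ DC ∩ AC ∥ FD]
6. D_y = -10  [FA ∥ DC ∩ AC ∥ FD]
   → D = (18, -10)

A = (-36, 12)
D = (18, -10)
F = (-4, 8)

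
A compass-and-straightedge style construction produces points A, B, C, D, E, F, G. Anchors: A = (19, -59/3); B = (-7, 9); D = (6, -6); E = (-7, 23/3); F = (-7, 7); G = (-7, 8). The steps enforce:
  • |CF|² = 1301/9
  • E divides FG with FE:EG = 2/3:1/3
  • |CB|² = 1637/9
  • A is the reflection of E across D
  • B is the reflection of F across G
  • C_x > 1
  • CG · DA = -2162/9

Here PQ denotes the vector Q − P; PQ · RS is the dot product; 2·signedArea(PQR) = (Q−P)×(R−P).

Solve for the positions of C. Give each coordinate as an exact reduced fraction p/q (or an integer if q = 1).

1. C_x = 5/3  [line -13·x + 41/3·y + 359/9 = 0 ∩ |CF|² = 1301/9]
2. C_y = -4/3  [line -13·x + 41/3·y + 359/9 = 0 ∩ |CF|² = 1301/9]
   → C = (5/3, -4/3)

C = (5/3, -4/3)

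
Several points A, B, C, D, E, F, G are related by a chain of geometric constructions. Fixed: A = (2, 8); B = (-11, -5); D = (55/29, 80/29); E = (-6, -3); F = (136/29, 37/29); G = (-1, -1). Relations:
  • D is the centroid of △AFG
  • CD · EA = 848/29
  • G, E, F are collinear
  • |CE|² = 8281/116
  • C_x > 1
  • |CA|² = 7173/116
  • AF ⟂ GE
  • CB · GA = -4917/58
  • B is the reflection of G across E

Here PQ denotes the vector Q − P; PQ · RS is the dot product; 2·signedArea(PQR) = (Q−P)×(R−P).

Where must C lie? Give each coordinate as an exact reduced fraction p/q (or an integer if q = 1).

1. C_x = 107/58  [CD · EA = 848/29 ∩ CB · GA = -4917/58]
2. C_y = 4/29  [CD · EA = 848/29 ∩ CB · GA = -4917/58]
   → C = (107/58, 4/29)

C = (107/58, 4/29)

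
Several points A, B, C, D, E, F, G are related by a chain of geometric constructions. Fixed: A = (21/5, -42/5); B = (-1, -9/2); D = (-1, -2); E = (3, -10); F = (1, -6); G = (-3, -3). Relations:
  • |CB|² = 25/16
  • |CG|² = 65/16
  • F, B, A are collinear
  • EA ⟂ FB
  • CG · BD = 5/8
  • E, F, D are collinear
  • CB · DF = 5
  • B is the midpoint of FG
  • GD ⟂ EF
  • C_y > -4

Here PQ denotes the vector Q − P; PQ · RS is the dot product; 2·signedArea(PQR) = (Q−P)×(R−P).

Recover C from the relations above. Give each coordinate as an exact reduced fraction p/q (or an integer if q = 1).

C = (-1, -13/4)

1. C_x = -1  [CB · DF = 5 ∩ CG · BD = 5/8]
2. C_y = -13/4  [CB · DF = 5 ∩ CG · BD = 5/8]
   → C = (-1, -13/4)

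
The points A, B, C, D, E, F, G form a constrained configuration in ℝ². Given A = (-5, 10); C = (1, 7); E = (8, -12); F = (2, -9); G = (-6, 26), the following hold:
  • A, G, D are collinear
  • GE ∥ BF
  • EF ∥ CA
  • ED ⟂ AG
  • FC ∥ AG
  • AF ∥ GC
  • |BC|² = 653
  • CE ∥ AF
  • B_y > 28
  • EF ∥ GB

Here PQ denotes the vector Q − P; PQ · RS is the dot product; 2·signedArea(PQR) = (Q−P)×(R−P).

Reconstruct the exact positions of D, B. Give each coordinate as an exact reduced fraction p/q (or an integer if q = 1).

1. D_x = -920/257  [A, G, D are collinear ∩ ED ⟂ AG]
2. D_y = -3270/257  [A, G, D are collinear ∩ ED ⟂ AG]
   → D = (-920/257, -3270/257)
3. B_x = -12  [GE ∥ BF ∩ EF ∥ GB]
4. B_y = 29  [GE ∥ BF ∩ EF ∥ GB]
   → B = (-12, 29)

B = (-12, 29)
D = (-920/257, -3270/257)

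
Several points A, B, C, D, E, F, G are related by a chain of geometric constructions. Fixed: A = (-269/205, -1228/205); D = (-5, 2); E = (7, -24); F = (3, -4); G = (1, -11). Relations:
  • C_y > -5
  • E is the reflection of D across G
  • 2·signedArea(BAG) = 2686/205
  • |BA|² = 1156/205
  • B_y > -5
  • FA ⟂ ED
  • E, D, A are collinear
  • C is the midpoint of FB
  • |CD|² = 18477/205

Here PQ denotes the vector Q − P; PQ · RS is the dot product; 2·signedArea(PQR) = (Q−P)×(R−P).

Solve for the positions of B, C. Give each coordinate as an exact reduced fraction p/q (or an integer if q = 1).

B = (173/205, -1024/205)
C = (394/205, -922/205)

1. B_x = 173/205  [line 1027/205·x + 474/205·y + 1501/205 = 0 ∩ |BA|² = 1156/205]
2. B_y = -1024/205  [line 1027/205·x + 474/205·y + 1501/205 = 0 ∩ |BA|² = 1156/205]
   → B = (173/205, -1024/205)
3. C_x = 394/205  [C is the midpoint of FB]
4. C_y = -922/205  [C is the midpoint of FB]
   → C = (394/205, -922/205)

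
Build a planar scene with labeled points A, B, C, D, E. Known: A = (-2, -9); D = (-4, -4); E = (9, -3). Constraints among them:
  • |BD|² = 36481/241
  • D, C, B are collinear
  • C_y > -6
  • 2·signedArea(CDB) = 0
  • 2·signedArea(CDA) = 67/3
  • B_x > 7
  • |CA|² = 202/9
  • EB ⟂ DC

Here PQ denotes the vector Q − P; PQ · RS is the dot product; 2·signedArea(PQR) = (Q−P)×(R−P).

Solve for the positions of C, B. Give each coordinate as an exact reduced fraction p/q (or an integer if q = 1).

B = (1901/241, -1728/241)
C = (1, -16/3)

1. C_x = 1  [line 5·x + 2·y + 17/3 = 0 ∩ |CA|² = 202/9]
2. C_y = -16/3  [line 5·x + 2·y + 17/3 = 0 ∩ |CA|² = 202/9]
   → C = (1, -16/3)
3. B_x = 1901/241  [2·signedArea(CDB) = 0 ∩ EB ⟂ DC]
4. B_y = -1728/241  [2·signedArea(CDB) = 0 ∩ EB ⟂ DC]
   → B = (1901/241, -1728/241)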